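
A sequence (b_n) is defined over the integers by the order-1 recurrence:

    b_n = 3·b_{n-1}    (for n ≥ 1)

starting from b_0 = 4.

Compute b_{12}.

2125764

b_1 = 3·4 = 12
b_2 = 3·12 = 36
b_3 = 3·36 = 108
b_4 = 3·108 = 324
b_5 = 3·324 = 972
b_6 = 3·972 = 2916
b_7 = 3·2916 = 8748
b_8 = 3·8748 = 26244
b_9 = 3·26244 = 78732
b_10 = 3·78732 = 236196
b_11 = 3·236196 = 708588
b_12 = 3·708588 = 2125764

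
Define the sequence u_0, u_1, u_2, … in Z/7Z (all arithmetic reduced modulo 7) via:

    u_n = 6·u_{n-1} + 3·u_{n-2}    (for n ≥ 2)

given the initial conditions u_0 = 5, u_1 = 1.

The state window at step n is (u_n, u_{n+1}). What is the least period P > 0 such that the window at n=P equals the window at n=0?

24

n=0: window = (5, 1)
n=1: window = (1, 0)
n=2: window = (0, 3)
n=3: window = (3, 4)
n=4: window = (4, 5)
n=5: window = (5, 0)
n=6: window = (0, 1)
n=7: window = (1, 6)
n=8: window = (6, 4)
n=9: window = (4, 0)
n=10: window = (0, 5)
n=11: window = (5, 2)
n=12: window = (2, 6)
n=13: window = (6, 0)
n=14: window = (0, 4)
n=15: window = (4, 3)
n=16: window = (3, 2)
n=17: window = (2, 0)
n=18: window = (0, 6)
n=19: window = (6, 1)
n=20: window = (1, 3)
n=21: window = (3, 0)
n=22: window = (0, 2)
n=23: window = (2, 5)
n=24: window = (5, 1)
window at n=24 equals window at n=0 → period = 24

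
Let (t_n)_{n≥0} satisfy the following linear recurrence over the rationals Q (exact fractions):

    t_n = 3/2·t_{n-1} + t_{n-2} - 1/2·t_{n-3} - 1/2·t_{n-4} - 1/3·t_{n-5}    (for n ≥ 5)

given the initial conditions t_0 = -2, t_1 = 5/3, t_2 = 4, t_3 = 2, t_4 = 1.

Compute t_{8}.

t_5 = 3/2·1 + 1·2 + -1/2·4 + -1/2·5/3 + -1/3·-2 = 4/3
t_6 = 3/2·4/3 + 1·1 + -1/2·2 + -1/2·4 + -1/3·5/3 = -5/9
t_7 = 3/2·-5/9 + 1·4/3 + -1/2·1 + -1/2·2 + -1/3·4 = -7/3
t_8 = 3/2·-7/3 + 1·-5/9 + -1/2·4/3 + -1/2·1 + -1/3·2 = -53/9

-53/9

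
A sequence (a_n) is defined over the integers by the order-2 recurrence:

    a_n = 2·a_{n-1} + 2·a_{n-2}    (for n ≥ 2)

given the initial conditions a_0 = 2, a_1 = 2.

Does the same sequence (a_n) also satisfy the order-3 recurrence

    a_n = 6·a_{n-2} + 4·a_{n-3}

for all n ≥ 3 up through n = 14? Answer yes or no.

yes

Terms a_0..a_14: 2, 2, 8, 20, 56, 152, 416, 1136, 3104, 8480, 23168, 63296, 172928, 472448, 1290752
n=3: candidate gives 20, actual a_3 = 20 ✓
n=4: candidate gives 56, actual a_4 = 56 ✓
n=5: candidate gives 152, actual a_5 = 152 ✓
n=6: candidate gives 416, actual a_6 = 416 ✓
n=7: candidate gives 1136, actual a_7 = 1136 ✓
n=8: candidate gives 3104, actual a_8 = 3104 ✓
n=9: candidate gives 8480, actual a_9 = 8480 ✓
n=10: candidate gives 23168, actual a_10 = 23168 ✓
n=11: candidate gives 63296, actual a_11 = 63296 ✓
n=12: candidate gives 172928, actual a_12 = 172928 ✓
n=13: candidate gives 472448, actual a_13 = 472448 ✓
n=14: candidate gives 1290752, actual a_14 = 1290752 ✓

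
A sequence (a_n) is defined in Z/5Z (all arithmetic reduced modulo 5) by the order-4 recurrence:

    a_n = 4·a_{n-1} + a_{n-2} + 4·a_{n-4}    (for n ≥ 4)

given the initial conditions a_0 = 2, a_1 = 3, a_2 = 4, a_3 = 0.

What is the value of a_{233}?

2

a_4 = 4·0 + 1·4 + 0·3 + 4·2 = 2
a_5 = 4·2 + 1·0 + 0·4 + 4·3 = 0
a_6 = 4·0 + 1·2 + 0·0 + 4·4 = 3
a_7 = 4·3 + 1·0 + 0·2 + 4·0 = 2
a_8 = 4·2 + 1·3 + 0·0 + 4·2 = 4
a_9 = 4·4 + 1·2 + 0·3 + 4·0 = 3
a_10 = 4·3 + 1·4 + 0·2 + 4·3 = 3
a_11 = 4·3 + 1·3 + 0·4 + 4·2 = 3
a_12 = 4·3 + 1·3 + 0·3 + 4·4 = 1
a_13 = 4·1 + 1·3 + 0·3 + 4·3 = 4
a_14 = 4·4 + 1·1 + 0·3 + 4·3 = 4
a_15 = 4·4 + 1·4 + 0·1 + 4·3 = 2
a_16 = 4·2 + 1·4 + 0·4 + 4·1 = 1
a_17 = 4·1 + 1·2 + 0·4 + 4·4 = 2
a_18 = 4·2 + 1·1 + 0·2 + 4·4 = 0
a_19 = 4·0 + 1·2 + 0·1 + 4·2 = 0
a_20 = 4·0 + 1·0 + 0·2 + 4·1 = 4
a_21 = 4·4 + 1·0 + 0·0 + 4·2 = 4
a_22 = 4·4 + 1·4 + 0·0 + 4·0 = 0
a_23 = 4·0 + 1·4 + 0·4 + 4·0 = 4
a_24 = 4·4 + 1·0 + 0·4 + 4·4 = 2
a_25 = 4·2 + 1·4 + 0·0 + 4·4 = 3
a_26 = 4·3 + 1·2 + 0·4 + 4·0 = 4
a_27 = 4·4 + 1·3 + 0·2 + 4·4 = 0
(a_24, a_25, a_26, a_27) = (2, 3, 4, 0) = (a_0, a_1, a_2, a_3), so the sequence has period 24.
233 ≡ 17 (mod 24), hence a_233 = a_17 = 2.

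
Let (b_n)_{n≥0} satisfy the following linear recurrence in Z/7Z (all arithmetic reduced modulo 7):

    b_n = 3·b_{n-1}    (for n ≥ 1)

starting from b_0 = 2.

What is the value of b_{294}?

2

b_1 = 3·2 = 6
b_2 = 3·6 = 4
b_3 = 3·4 = 5
b_4 = 3·5 = 1
b_5 = 3·1 = 3
b_6 = 3·3 = 2
(b_6) = (2) = (b_0), so the sequence has period 6.
294 ≡ 0 (mod 6), hence b_294 = b_0 = 2.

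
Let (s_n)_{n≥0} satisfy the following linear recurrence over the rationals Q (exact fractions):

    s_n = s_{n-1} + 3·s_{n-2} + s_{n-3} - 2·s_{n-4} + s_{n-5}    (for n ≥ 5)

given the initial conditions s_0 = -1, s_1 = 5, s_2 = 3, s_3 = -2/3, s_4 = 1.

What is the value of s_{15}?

-24233

s_5 = 1·1 + 3·-2/3 + 1·3 + -2·5 + 1·-1 = -9
s_6 = 1·-9 + 3·1 + 1·-2/3 + -2·3 + 1·5 = -23/3
s_7 = 1·-23/3 + 3·-9 + 1·1 + -2·-2/3 + 1·3 = -88/3
s_8 = 1·-88/3 + 3·-23/3 + 1·-9 + -2·1 + 1·-2/3 = -64
s_9 = 1·-64 + 3·-88/3 + 1·-23/3 + -2·-9 + 1·1 = -422/3
s_10 = 1·-422/3 + 3·-64 + 1·-88/3 + -2·-23/3 + 1·-9 = -1067/3
s_11 = 1·-1067/3 + 3·-422/3 + 1·-64 + -2·-88/3 + 1·-23/3 = -2372/3
s_12 = 1·-2372/3 + 3·-1067/3 + 1·-422/3 + -2·-64 + 1·-88/3 = -5699/3
s_13 = 1·-5699/3 + 3·-2372/3 + 1·-1067/3 + -2·-422/3 + 1·-64 = -4410
s_14 = 1·-4410 + 3·-5699/3 + 1·-2372/3 + -2·-1067/3 + 1·-422/3 = -10329
s_15 = 1·-10329 + 3·-4410 + 1·-5699/3 + -2·-2372/3 + 1·-1067/3 = -24233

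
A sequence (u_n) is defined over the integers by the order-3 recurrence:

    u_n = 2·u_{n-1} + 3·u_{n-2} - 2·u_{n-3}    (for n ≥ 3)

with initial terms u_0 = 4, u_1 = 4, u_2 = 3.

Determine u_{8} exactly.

u_3 = 2·3 + 3·4 + -2·4 = 10
u_4 = 2·10 + 3·3 + -2·4 = 21
u_5 = 2·21 + 3·10 + -2·3 = 66
u_6 = 2·66 + 3·21 + -2·10 = 175
u_7 = 2·175 + 3·66 + -2·21 = 506
u_8 = 2·506 + 3·175 + -2·66 = 1405

1405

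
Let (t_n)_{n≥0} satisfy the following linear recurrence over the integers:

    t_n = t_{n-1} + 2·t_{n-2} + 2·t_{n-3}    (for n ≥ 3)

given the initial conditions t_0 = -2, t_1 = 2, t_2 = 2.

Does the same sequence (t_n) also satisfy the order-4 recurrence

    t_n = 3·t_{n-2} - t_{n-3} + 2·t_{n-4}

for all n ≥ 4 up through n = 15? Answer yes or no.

Terms t_0..t_15: -2, 2, 2, 2, 10, 18, 42, 98, 218, 498, 1130, 2562, 5818, 13202, 29962, 68002
n=4: candidate gives 0, actual t_4 = 10 ✗

no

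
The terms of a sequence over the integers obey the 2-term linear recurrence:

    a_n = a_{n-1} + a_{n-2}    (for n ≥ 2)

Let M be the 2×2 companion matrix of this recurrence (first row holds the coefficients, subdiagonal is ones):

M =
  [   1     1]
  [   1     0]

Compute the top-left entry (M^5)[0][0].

(M^5)[0][0] is the top entry after applying M 5 times to the unit state (1, 0). Equivalently it is h_{6} for the auxiliary sequence (h_n) obeying the same recurrence with h_1 = 1 and h_i = 0 for 0 ≤ i < 1:
h_2 = 1·1 + 1·0 = 1
h_3 = 1·1 + 1·1 = 2
h_4 = 1·2 + 1·1 = 3
h_5 = 1·3 + 1·2 = 5
h_6 = 1·5 + 1·3 = 8

8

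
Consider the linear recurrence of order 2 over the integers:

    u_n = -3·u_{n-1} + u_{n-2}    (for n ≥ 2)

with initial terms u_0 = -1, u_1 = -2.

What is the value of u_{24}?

1336181085359

u_2 = -3·-2 + 1·-1 = 5
u_3 = -3·5 + 1·-2 = -17
u_4 = -3·-17 + 1·5 = 56
u_5 = -3·56 + 1·-17 = -185
u_6 = -3·-185 + 1·56 = 611
u_7 = -3·611 + 1·-185 = -2018
u_8 = -3·-2018 + 1·611 = 6665
u_9 = -3·6665 + 1·-2018 = -22013
u_10 = -3·-22013 + 1·6665 = 72704
u_11 = -3·72704 + 1·-22013 = -240125
u_12 = -3·-240125 + 1·72704 = 793079
u_13 = -3·793079 + 1·-240125 = -2619362
u_14 = -3·-2619362 + 1·793079 = 8651165
u_15 = -3·8651165 + 1·-2619362 = -28572857
u_16 = -3·-28572857 + 1·8651165 = 94369736
u_17 = -3·94369736 + 1·-28572857 = -311682065
u_18 = -3·-311682065 + 1·94369736 = 1029415931
u_19 = -3·1029415931 + 1·-311682065 = -3399929858
u_20 = -3·-3399929858 + 1·1029415931 = 11229205505
u_21 = -3·11229205505 + 1·-3399929858 = -37087546373
u_22 = -3·-37087546373 + 1·11229205505 = 122491844624
u_23 = -3·122491844624 + 1·-37087546373 = -404563080245
u_24 = -3·-404563080245 + 1·122491844624 = 1336181085359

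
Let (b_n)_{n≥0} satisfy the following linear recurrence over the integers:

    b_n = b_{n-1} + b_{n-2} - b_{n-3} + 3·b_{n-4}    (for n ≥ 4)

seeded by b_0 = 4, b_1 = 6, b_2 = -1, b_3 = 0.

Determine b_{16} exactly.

7862

b_4 = 1·0 + 1·-1 + -1·6 + 3·4 = 5
b_5 = 1·5 + 1·0 + -1·-1 + 3·6 = 24
b_6 = 1·24 + 1·5 + -1·0 + 3·-1 = 26
b_7 = 1·26 + 1·24 + -1·5 + 3·0 = 45
b_8 = 1·45 + 1·26 + -1·24 + 3·5 = 62
b_9 = 1·62 + 1·45 + -1·26 + 3·24 = 153
b_10 = 1·153 + 1·62 + -1·45 + 3·26 = 248
b_11 = 1·248 + 1·153 + -1·62 + 3·45 = 474
b_12 = 1·474 + 1·248 + -1·153 + 3·62 = 755
b_13 = 1·755 + 1·474 + -1·248 + 3·153 = 1440
b_14 = 1·1440 + 1·755 + -1·474 + 3·248 = 2465
b_15 = 1·2465 + 1·1440 + -1·755 + 3·474 = 4572
b_16 = 1·4572 + 1·2465 + -1·1440 + 3·755 = 7862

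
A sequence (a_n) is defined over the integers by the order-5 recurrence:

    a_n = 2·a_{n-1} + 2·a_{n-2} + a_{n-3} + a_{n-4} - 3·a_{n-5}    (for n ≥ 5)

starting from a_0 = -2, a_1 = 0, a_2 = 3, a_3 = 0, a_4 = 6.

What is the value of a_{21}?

a_5 = 2·6 + 2·0 + 1·3 + 1·0 + -3·-2 = 21
a_6 = 2·21 + 2·6 + 1·0 + 1·3 + -3·0 = 57
a_7 = 2·57 + 2·21 + 1·6 + 1·0 + -3·3 = 153
a_8 = 2·153 + 2·57 + 1·21 + 1·6 + -3·0 = 447
a_9 = 2·447 + 2·153 + 1·57 + 1·21 + -3·6 = 1260
a_10 = 2·1260 + 2·447 + 1·153 + 1·57 + -3·21 = 3561
a_11 = 2·3561 + 2·1260 + 1·447 + 1·153 + -3·57 = 10071
a_12 = 2·10071 + 2·3561 + 1·1260 + 1·447 + -3·153 = 28512
a_13 = 2·28512 + 2·10071 + 1·3561 + 1·1260 + -3·447 = 80646
a_14 = 2·80646 + 2·28512 + 1·10071 + 1·3561 + -3·1260 = 228168
a_15 = 2·228168 + 2·80646 + 1·28512 + 1·10071 + -3·3561 = 645528
a_16 = 2·645528 + 2·228168 + 1·80646 + 1·28512 + -3·10071 = 1826337
a_17 = 2·1826337 + 2·645528 + 1·228168 + 1·80646 + -3·28512 = 5167008
a_18 = 2·5167008 + 2·1826337 + 1·645528 + 1·228168 + -3·80646 = 14618448
a_19 = 2·14618448 + 2·5167008 + 1·1826337 + 1·645528 + -3·228168 = 41358273
a_20 = 2·41358273 + 2·14618448 + 1·5167008 + 1·1826337 + -3·645528 = 117010203
a_21 = 2·117010203 + 2·41358273 + 1·14618448 + 1·5167008 + -3·1826337 = 331043397

331043397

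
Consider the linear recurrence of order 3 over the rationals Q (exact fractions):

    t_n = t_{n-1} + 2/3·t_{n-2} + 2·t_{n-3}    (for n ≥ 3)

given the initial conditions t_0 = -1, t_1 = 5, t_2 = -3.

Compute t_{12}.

38267/243

t_3 = 1·-3 + 2/3·5 + 2·-1 = -5/3
t_4 = 1·-5/3 + 2/3·-3 + 2·5 = 19/3
t_5 = 1·19/3 + 2/3·-5/3 + 2·-3 = -7/9
t_6 = 1·-7/9 + 2/3·19/3 + 2·-5/3 = 1/9
t_7 = 1·1/9 + 2/3·-7/9 + 2·19/3 = 331/27
t_8 = 1·331/27 + 2/3·1/9 + 2·-7/9 = 97/9
t_9 = 1·97/9 + 2/3·331/27 + 2·1/9 = 1553/81
t_10 = 1·1553/81 + 2/3·97/9 + 2·331/27 = 4121/81
t_11 = 1·4121/81 + 2/3·1553/81 + 2·97/9 = 20707/243
t_12 = 1·20707/243 + 2/3·4121/81 + 2·1553/81 = 38267/243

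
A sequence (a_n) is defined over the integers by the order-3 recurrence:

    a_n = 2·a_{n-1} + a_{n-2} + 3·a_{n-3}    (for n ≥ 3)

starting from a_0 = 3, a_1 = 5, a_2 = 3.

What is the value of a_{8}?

a_3 = 2·3 + 1·5 + 3·3 = 20
a_4 = 2·20 + 1·3 + 3·5 = 58
a_5 = 2·58 + 1·20 + 3·3 = 145
a_6 = 2·145 + 1·58 + 3·20 = 408
a_7 = 2·408 + 1·145 + 3·58 = 1135
a_8 = 2·1135 + 1·408 + 3·145 = 3113

3113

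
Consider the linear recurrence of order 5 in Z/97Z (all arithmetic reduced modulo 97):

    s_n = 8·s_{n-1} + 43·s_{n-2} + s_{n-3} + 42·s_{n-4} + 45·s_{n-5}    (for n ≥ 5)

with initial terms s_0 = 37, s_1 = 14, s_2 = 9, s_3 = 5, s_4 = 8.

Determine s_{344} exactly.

s_5 = 8·8 + 43·5 + 1·9 + 42·14 + 45·37 = 19
s_6 = 8·19 + 43·8 + 1·5 + 42·9 + 45·14 = 54
s_7 = 8·54 + 43·19 + 1·8 + 42·5 + 45·9 = 29
s_8 = 8·29 + 43·54 + 1·19 + 42·8 + 45·5 = 30
s_9 = 8·30 + 43·29 + 1·54 + 42·19 + 45·8 = 80
s_10 = 8·80 + 43·30 + 1·29 + 42·54 + 45·19 = 38
Continuing the recurrence:
  s_11 = 50;  s_12 = 23;  s_13 = 1;  s_14 = 35;  s_15 = 82;  s_16 = 43
  s_17 = 35;  s_18 = 40;  s_19 = 0;  s_20 = 73;  s_21 = 52;  s_22 = 20
  s_23 = 1;  s_24 = 9;  s_25 = 75;  s_26 = 94;  s_27 = 78;  s_28 = 23
  s_29 = 9;  s_30 = 23;  s_31 = 49;  s_32 = 46;  s_33 = 31;  s_34 = 57
  s_35 = 78;  s_36 = 65;  s_37 = 28;  s_38 = 96;  s_39 = 21;  s_40 = 88
  s_41 = 81;  s_42 = 45;  s_43 = 15;  s_44 = 84;  s_45 = 91;  s_46 = 93
  s_47 = 24;  s_48 = 46;  s_49 = 74;  s_50 = 22;  s_51 = 61;  s_52 = 58
  s_53 = 42;  s_54 = 64;  s_55 = 11;  s_56 = 12;  s_57 = 60;  s_58 = 56
  s_59 = 77;  s_60 = 9;  s_61 = 0;  s_62 = 84;  s_63 = 33;  s_64 = 56
  s_65 = 28;  s_66 = 82;  s_67 = 1;  s_68 = 27;  s_69 = 60;  s_70 = 41
  s_71 = 71;  s_72 = 78;  s_73 = 81;  s_74 = 56;  s_75 = 9;  s_76 = 11
  s_77 = 71;  s_78 = 63;  s_79 = 64;  s_80 = 85;  s_81 = 85;  s_82 = 55
  s_83 = 3;  s_84 = 0;  s_85 = 13;  s_86 = 34;  s_87 = 37;  s_88 = 63
  s_89 = 56;  s_90 = 66;  s_91 = 69;  s_92 = 94;  s_93 = 48;  s_94 = 87
  s_95 = 89;  s_96 = 11;  s_97 = 63;  s_98 = 90;  s_99 = 35;  s_100 = 47
  s_101 = 68;  s_102 = 0;  s_103 = 52;  s_104 = 56;  s_105 = 89;  s_106 = 24
  s_107 = 51;  s_108 = 13;  s_109 = 43;  s_110 = 50;  s_111 = 52;  s_112 = 18
  s_113 = 68;  s_114 = 70;  s_115 = 79;  s_116 = 16;  s_117 = 83;  s_118 = 59
  s_119 = 49;  s_120 = 61;  s_121 = 70;  s_122 = 36;  s_123 = 21;  s_124 = 54
  s_125 = 72;  s_126 = 15;  s_127 = 49;  s_128 = 54;  s_129 = 54;  s_130 = 77
  s_131 = 2;  s_132 = 94;  s_133 = 84;  s_134 = 1;  s_135 = 85;  s_136 = 92
  s_137 = 25;  s_138 = 12;  s_139 = 28;  s_140 = 15;  s_141 = 27;  s_142 = 93
  s_143 = 47;  s_144 = 84;  s_145 = 36;  s_146 = 47;  s_147 = 19;  s_148 = 92
  s_149 = 5;  s_150 = 43;  s_151 = 72;  s_152 = 68;  s_153 = 79;  s_154 = 33
  s_155 = 55;  s_156 = 80;  s_157 = 7;  s_158 = 53;  s_159 = 41;  s_160 = 10
  s_161 = 67;  s_162 = 56;  s_163 = 74;  s_164 = 94;  s_165 = 76;  s_166 = 3
  s_167 = 90;  s_168 = 55;  s_169 = 95;  s_170 = 68;  s_171 = 63;  s_172 = 86
  s_173 = 36;  s_174 = 25;  s_175 = 71;  s_176 = 75;  s_177 = 39;  s_178 = 70
  s_179 = 17;  s_180 = 24;  s_181 = 89;  s_182 = 54;  s_183 = 96;  s_184 = 5
  s_185 = 19;  s_186 = 43;  s_187 = 62;  s_188 = 7;  s_189 = 5;  s_190 = 57
  s_191 = 76;  s_192 = 37;  s_193 = 72;  s_194 = 12;  s_195 = 62;  s_196 = 44
  s_197 = 56;  s_198 = 35;  s_199 = 56;  s_200 = 51;  s_201 = 5;  s_202 = 71
  s_203 = 8;  s_204 = 24;  s_205 = 8;  s_206 = 43;  s_207 = 72;  s_208 = 18
  s_209 = 43;  s_210 = 58;  s_211 = 15;  s_212 = 57;  s_213 = 89;  s_214 = 80
  s_215 = 4;  s_216 = 34;  s_217 = 37;  s_218 = 9;  s_219 = 33;  s_220 = 65
  s_221 = 85;  s_222 = 22;  s_223 = 61;  s_224 = 11;  s_225 = 13;  s_226 = 52
  s_227 = 76;  s_228 = 50;  s_229 = 8;  s_230 = 15;  s_231 = 32;  s_232 = 27
  s_233 = 22;  s_234 = 31;  s_235 = 39;  s_236 = 70;  s_237 = 42;  s_238 = 51
  s_239 = 79;  s_240 = 93;  s_241 = 85;  s_242 = 60;  s_243 = 44;  s_244 = 2
  s_245 = 23;  s_246 = 63;  s_247 = 29;  s_248 = 81;  s_249 = 7;  s_250 = 71
  s_251 = 56;  s_252 = 67;  s_253 = 67;  s_254 = 77;  s_255 = 90;  s_256 = 23
  s_257 = 66;  s_258 = 96;  s_259 = 10;  s_260 = 75;  s_261 = 83;  s_262 = 37
  s_263 = 47;  s_264 = 24;  s_265 = 90;  s_266 = 7;  s_267 = 23;  s_268 = 12
  s_269 = 35;  s_270 = 22;  s_271 = 64;  s_272 = 25;  s_273 = 37;  s_274 = 54
  s_275 = 3;  s_276 = 8;  s_277 = 16;  s_278 = 43;  s_279 = 7;  s_280 = 64
  s_281 = 45;  s_282 = 19;  s_283 = 15;  s_284 = 8;  s_285 = 66;  s_286 = 24
  s_287 = 61;  s_288 = 75;  s_289 = 74;  s_290 = 96;  s_291 = 4;  s_292 = 41
  s_293 = 95;  s_294 = 92;  s_295 = 38;  s_296 = 49;  s_297 = 96;  s_298 = 91
  s_299 = 68;  s_300 = 76;  s_301 = 63;  s_302 = 51;  s_303 = 56;  s_304 = 32
  s_305 = 51;  s_306 = 27;  s_307 = 7;  s_308 = 88;  s_309 = 55;  s_310 = 94
  s_311 = 58;  s_312 = 36;  s_313 = 28;  s_314 = 8;  s_315 = 16;  s_316 = 63
  s_317 = 19;  s_318 = 11;  s_319 = 60;  s_320 = 70;  s_321 = 91;  s_322 = 71
  s_323 = 0;  s_324 = 54;  s_325 = 6;  s_326 = 38;  s_327 = 28;  s_328 = 58
  s_329 = 23;  s_330 = 13;  s_331 = 60;  s_332 = 5;  s_333 = 1;  s_334 = 21
  s_335 = 23;  s_336 = 21;  s_337 = 87;  s_338 = 27;  s_339 = 69;  s_340 = 31
  s_341 = 81;  s_342 = 18
s_343 = 8·18 + 43·81 + 1·31 + 42·69 + 45·27 = 11
s_344 = 8·11 + 43·18 + 1·81 + 42·31 + 45·69 = 15

15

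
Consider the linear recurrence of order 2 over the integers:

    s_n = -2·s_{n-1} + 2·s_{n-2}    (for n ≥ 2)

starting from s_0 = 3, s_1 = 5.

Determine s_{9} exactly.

s_2 = -2·5 + 2·3 = -4
s_3 = -2·-4 + 2·5 = 18
s_4 = -2·18 + 2·-4 = -44
s_5 = -2·-44 + 2·18 = 124
s_6 = -2·124 + 2·-44 = -336
s_7 = -2·-336 + 2·124 = 920
s_8 = -2·920 + 2·-336 = -2512
s_9 = -2·-2512 + 2·920 = 6864

6864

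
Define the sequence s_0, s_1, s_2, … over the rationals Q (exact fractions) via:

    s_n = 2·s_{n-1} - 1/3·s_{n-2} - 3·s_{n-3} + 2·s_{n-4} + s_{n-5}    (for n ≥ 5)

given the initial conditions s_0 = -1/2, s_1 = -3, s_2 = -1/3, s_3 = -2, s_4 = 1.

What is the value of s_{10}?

s_5 = 2·1 + -1/3·-2 + -3·-1/3 + 2·-3 + 1·-1/2 = -17/6
s_6 = 2·-17/6 + -1/3·1 + -3·-2 + 2·-1/3 + 1·-3 = -11/3
s_7 = 2·-11/3 + -1/3·-17/6 + -3·1 + 2·-2 + 1·-1/3 = -247/18
s_8 = 2·-247/18 + -1/3·-11/3 + -3·-17/6 + 2·1 + 1·-2 = -319/18
s_9 = 2·-319/18 + -1/3·-247/18 + -3·-11/3 + 2·-17/6 + 1·1 = -1325/54
s_10 = 2·-1325/54 + -1/3·-319/18 + -3·-247/18 + 2·-11/3 + 1·-17/6 = -73/6

-73/6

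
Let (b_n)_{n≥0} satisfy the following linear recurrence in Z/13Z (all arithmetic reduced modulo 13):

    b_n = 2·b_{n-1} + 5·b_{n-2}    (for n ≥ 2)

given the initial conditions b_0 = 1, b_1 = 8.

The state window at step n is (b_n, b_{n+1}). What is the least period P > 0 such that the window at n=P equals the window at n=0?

56

n=0: window = (1, 8)
n=1: window = (8, 8)
n=2: window = (8, 4)
n=3: window = (4, 9)
n=4: window = (9, 12)
n=5: window = (12, 4)
n=6: window = (4, 3)
n=7: window = (3, 0)
n=8: window = (0, 2)
n=9: window = (2, 4)
n=10: window = (4, 5)
n=11: window = (5, 4)
n=12: window = (4, 7)
n=13: window = (7, 8)
n=14: window = (8, 12)
n=15: window = (12, 12)
n=16: window = (12, 6)
n=17: window = (6, 7)
n=18: window = (7, 5)
n=19: window = (5, 6)
n=20: window = (6, 11)
n=21: window = (11, 0)
n=22: window = (0, 3)
n=23: window = (3, 6)
n=24: window = (6, 1)
n=25: window = (1, 6)
n=26: window = (6, 4)
n=27: window = (4, 12)
n=28: window = (12, 5)
n=29: window = (5, 5)
n=30: window = (5, 9)
n=31: window = (9, 4)
n=32: window = (4, 1)
n=33: window = (1, 9)
n=34: window = (9, 10)
n=35: window = (10, 0)
n=36: window = (0, 11)
n=37: window = (11, 9)
n=38: window = (9, 8)
n=39: window = (8, 9)
n=40: window = (9, 6)
…
n=54: window = (7, 9)
n=55: window = (9, 1)
n=56: window = (1, 8)
window at n=56 equals window at n=0 → period = 56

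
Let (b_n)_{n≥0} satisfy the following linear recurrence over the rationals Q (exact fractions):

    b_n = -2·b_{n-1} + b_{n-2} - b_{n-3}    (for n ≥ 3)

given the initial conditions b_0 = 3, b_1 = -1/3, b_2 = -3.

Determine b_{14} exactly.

-95757

b_3 = -2·-3 + 1·-1/3 + -1·3 = 8/3
b_4 = -2·8/3 + 1·-3 + -1·-1/3 = -8
b_5 = -2·-8 + 1·8/3 + -1·-3 = 65/3
b_6 = -2·65/3 + 1·-8 + -1·8/3 = -54
b_7 = -2·-54 + 1·65/3 + -1·-8 = 413/3
b_8 = -2·413/3 + 1·-54 + -1·65/3 = -351
b_9 = -2·-351 + 1·413/3 + -1·-54 = 2681/3
b_10 = -2·2681/3 + 1·-351 + -1·413/3 = -2276
b_11 = -2·-2276 + 1·2681/3 + -1·-351 = 17390/3
b_12 = -2·17390/3 + 1·-2276 + -1·2681/3 = -14763
b_13 = -2·-14763 + 1·17390/3 + -1·-2276 = 112796/3
b_14 = -2·112796/3 + 1·-14763 + -1·17390/3 = -95757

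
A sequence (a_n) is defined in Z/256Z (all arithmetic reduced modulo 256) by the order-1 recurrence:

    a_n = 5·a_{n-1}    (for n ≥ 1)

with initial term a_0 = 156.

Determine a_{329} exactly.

140

a_1 = 5·156 = 12
a_2 = 5·12 = 60
a_3 = 5·60 = 44
a_4 = 5·44 = 220
a_5 = 5·220 = 76
a_6 = 5·76 = 124
a_7 = 5·124 = 108
a_8 = 5·108 = 28
a_9 = 5·28 = 140
a_10 = 5·140 = 188
a_11 = 5·188 = 172
a_12 = 5·172 = 92
a_13 = 5·92 = 204
a_14 = 5·204 = 252
a_15 = 5·252 = 236
a_16 = 5·236 = 156
(a_16) = (156) = (a_0), so the sequence has period 16.
329 ≡ 9 (mod 16), hence a_329 = a_9 = 140.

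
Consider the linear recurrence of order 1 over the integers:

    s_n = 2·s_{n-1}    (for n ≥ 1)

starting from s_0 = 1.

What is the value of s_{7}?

s_1 = 2·1 = 2
s_2 = 2·2 = 4
s_3 = 2·4 = 8
s_4 = 2·8 = 16
s_5 = 2·16 = 32
s_6 = 2·32 = 64
s_7 = 2·64 = 128

128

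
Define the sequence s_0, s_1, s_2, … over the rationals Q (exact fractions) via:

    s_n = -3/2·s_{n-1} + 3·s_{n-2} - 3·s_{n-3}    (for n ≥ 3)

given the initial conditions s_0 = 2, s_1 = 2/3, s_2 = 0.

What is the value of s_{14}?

63048051/256

s_3 = -3/2·0 + 3·2/3 + -3·2 = -4
s_4 = -3/2·-4 + 3·0 + -3·2/3 = 4
s_5 = -3/2·4 + 3·-4 + -3·0 = -18
s_6 = -3/2·-18 + 3·4 + -3·-4 = 51
s_7 = -3/2·51 + 3·-18 + -3·4 = -285/2
s_8 = -3/2·-285/2 + 3·51 + -3·-18 = 1683/4
s_9 = -3/2·1683/4 + 3·-285/2 + -3·51 = -9693/8
s_10 = -3/2·-9693/8 + 3·1683/4 + -3·-285/2 = 56115/16
s_11 = -3/2·56115/16 + 3·-9693/8 + -3·1683/4 = -325053/32
s_12 = -3/2·-325053/32 + 3·56115/16 + -3·-9693/8 = 1881171/64
s_13 = -3/2·1881171/64 + 3·-325053/32 + -3·56115/16 = -10890909/128
s_14 = -3/2·-10890909/128 + 3·1881171/64 + -3·-325053/32 = 63048051/256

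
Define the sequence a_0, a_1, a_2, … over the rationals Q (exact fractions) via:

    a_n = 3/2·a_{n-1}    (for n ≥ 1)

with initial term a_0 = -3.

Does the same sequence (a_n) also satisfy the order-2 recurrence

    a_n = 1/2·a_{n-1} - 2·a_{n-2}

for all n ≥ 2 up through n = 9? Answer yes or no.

no

Terms a_0..a_9: -3, -9/2, -27/4, -81/8, -243/16, -729/32, -2187/64, -6561/128, -19683/256, -59049/512
n=2: candidate gives 15/4, actual a_2 = -27/4 ✗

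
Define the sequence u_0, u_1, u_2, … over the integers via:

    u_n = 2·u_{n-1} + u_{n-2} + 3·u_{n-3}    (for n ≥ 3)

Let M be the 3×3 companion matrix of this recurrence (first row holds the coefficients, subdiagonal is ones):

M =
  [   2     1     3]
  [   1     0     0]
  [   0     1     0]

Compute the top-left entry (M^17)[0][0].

(M^17)[0][0] is the top entry after applying M 17 times to the unit state (1, 0, 0). Equivalently it is h_{19} for the auxiliary sequence (h_n) obeying the same recurrence with h_2 = 1 and h_i = 0 for 0 ≤ i < 2:
h_3 = 2·1 + 1·0 + 3·0 = 2
h_4 = 2·2 + 1·1 + 3·0 = 5
h_5 = 2·5 + 1·2 + 3·1 = 15
h_6 = 2·15 + 1·5 + 3·2 = 41
h_7 = 2·41 + 1·15 + 3·5 = 112
h_8 = 2·112 + 1·41 + 3·15 = 310
h_9 = 2·310 + 1·112 + 3·41 = 855
h_10 = 2·855 + 1·310 + 3·112 = 2356
h_11 = 2·2356 + 1·855 + 3·310 = 6497
h_12 = 2·6497 + 1·2356 + 3·855 = 17915
h_13 = 2·17915 + 1·6497 + 3·2356 = 49395
h_14 = 2·49395 + 1·17915 + 3·6497 = 136196
h_15 = 2·136196 + 1·49395 + 3·17915 = 375532
h_16 = 2·375532 + 1·136196 + 3·49395 = 1035445
h_17 = 2·1035445 + 1·375532 + 3·136196 = 2855010
h_18 = 2·2855010 + 1·1035445 + 3·375532 = 7872061
h_19 = 2·7872061 + 1·2855010 + 3·1035445 = 21705467

21705467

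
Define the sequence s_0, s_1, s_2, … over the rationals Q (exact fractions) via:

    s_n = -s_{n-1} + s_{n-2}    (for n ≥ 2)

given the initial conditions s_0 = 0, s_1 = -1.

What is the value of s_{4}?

s_2 = -1·-1 + 1·0 = 1
s_3 = -1·1 + 1·-1 = -2
s_4 = -1·-2 + 1·1 = 3

3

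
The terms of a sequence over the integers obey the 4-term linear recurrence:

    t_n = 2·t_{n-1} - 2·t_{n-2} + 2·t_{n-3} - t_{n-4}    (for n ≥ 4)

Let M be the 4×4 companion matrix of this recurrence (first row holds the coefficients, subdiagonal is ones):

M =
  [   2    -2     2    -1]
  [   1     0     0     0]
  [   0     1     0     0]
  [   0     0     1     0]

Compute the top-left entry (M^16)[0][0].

(M^16)[0][0] is the top entry after applying M 16 times to the unit state (1, 0, 0, 0). Equivalently it is h_{19} for the auxiliary sequence (h_n) obeying the same recurrence with h_3 = 1 and h_i = 0 for 0 ≤ i < 3:
h_4 = 2·1 + -2·0 + 2·0 + -1·0 = 2
h_5 = 2·2 + -2·1 + 2·0 + -1·0 = 2
h_6 = 2·2 + -2·2 + 2·1 + -1·0 = 2
h_7 = 2·2 + -2·2 + 2·2 + -1·1 = 3
h_8 = 2·3 + -2·2 + 2·2 + -1·2 = 4
h_9 = 2·4 + -2·3 + 2·2 + -1·2 = 4
h_10 = 2·4 + -2·4 + 2·3 + -1·2 = 4
h_11 = 2·4 + -2·4 + 2·4 + -1·3 = 5
h_12 = 2·5 + -2·4 + 2·4 + -1·4 = 6
h_13 = 2·6 + -2·5 + 2·4 + -1·4 = 6
h_14 = 2·6 + -2·6 + 2·5 + -1·4 = 6
h_15 = 2·6 + -2·6 + 2·6 + -1·5 = 7
h_16 = 2·7 + -2·6 + 2·6 + -1·6 = 8
h_17 = 2·8 + -2·7 + 2·6 + -1·6 = 8
h_18 = 2·8 + -2·8 + 2·7 + -1·6 = 8
h_19 = 2·8 + -2·8 + 2·8 + -1·7 = 9

9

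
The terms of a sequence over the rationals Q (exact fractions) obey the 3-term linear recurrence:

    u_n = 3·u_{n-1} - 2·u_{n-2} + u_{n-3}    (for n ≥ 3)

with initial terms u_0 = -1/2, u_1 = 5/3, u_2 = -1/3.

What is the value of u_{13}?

-22733

u_3 = 3·-1/3 + -2·5/3 + 1·-1/2 = -29/6
u_4 = 3·-29/6 + -2·-1/3 + 1·5/3 = -73/6
u_5 = 3·-73/6 + -2·-29/6 + 1·-1/3 = -163/6
u_6 = 3·-163/6 + -2·-73/6 + 1·-29/6 = -62
u_7 = 3·-62 + -2·-163/6 + 1·-73/6 = -863/6
u_8 = 3·-863/6 + -2·-62 + 1·-163/6 = -1004/3
u_9 = 3·-1004/3 + -2·-863/6 + 1·-62 = -2335/3
u_10 = 3·-2335/3 + -2·-1004/3 + 1·-863/6 = -3619/2
u_11 = 3·-3619/2 + -2·-2335/3 + 1·-1004/3 = -8413/2
u_12 = 3·-8413/2 + -2·-3619/2 + 1·-2335/3 = -58673/6
u_13 = 3·-58673/6 + -2·-8413/2 + 1·-3619/2 = -22733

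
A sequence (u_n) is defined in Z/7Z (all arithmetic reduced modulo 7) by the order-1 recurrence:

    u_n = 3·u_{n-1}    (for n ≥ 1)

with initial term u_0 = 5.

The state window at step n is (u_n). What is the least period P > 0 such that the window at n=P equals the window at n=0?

n=0: window = (5)
n=1: window = (1)
n=2: window = (3)
n=3: window = (2)
n=4: window = (6)
n=5: window = (4)
n=6: window = (5)
window at n=6 equals window at n=0 → period = 6

6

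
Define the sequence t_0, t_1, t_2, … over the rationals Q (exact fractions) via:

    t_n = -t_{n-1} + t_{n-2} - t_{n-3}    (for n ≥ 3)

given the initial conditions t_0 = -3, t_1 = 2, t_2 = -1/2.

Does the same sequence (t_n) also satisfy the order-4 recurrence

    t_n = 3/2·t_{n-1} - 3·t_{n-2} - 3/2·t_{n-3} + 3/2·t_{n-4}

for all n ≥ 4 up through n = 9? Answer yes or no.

no

Terms t_0..t_9: -3, 2, -1/2, 11/2, -8, 14, -55/2, 99/2, -91, 168
n=4: candidate gives 9/4, actual t_4 = -8 ✗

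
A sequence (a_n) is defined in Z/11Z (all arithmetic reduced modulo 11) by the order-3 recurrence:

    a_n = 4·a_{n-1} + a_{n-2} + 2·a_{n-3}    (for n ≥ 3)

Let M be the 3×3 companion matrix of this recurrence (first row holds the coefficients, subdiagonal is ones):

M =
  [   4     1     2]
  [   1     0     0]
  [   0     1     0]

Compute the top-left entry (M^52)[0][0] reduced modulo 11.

(M^52)[0][0] is the top entry after applying M 52 times to the unit state (1, 0, 0). Equivalently it is h_{54} for the auxiliary sequence (h_n) obeying the same recurrence with h_2 = 1 and h_i = 0 for 0 ≤ i < 2:
h_3 = 4·1 + 1·0 + 2·0 = 4
h_4 = 4·4 + 1·1 + 2·0 = 6
h_5 = 4·6 + 1·4 + 2·1 = 8
h_6 = 4·8 + 1·6 + 2·4 = 2
h_7 = 4·2 + 1·8 + 2·6 = 6
h_8 = 4·6 + 1·2 + 2·8 = 9
h_9 = 4·9 + 1·6 + 2·2 = 2
h_10 = 4·2 + 1·9 + 2·6 = 7
h_11 = 4·7 + 1·2 + 2·9 = 4
h_12 = 4·4 + 1·7 + 2·2 = 5
h_13 = 4·5 + 1·4 + 2·7 = 5
h_14 = 4·5 + 1·5 + 2·4 = 0
h_15 = 4·0 + 1·5 + 2·5 = 4
h_16 = 4·4 + 1·0 + 2·5 = 4
h_17 = 4·4 + 1·4 + 2·0 = 9
h_18 = 4·9 + 1·4 + 2·4 = 4
h_19 = 4·4 + 1·9 + 2·4 = 0
h_20 = 4·0 + 1·4 + 2·9 = 0
h_21 = 4·0 + 1·0 + 2·4 = 8
h_22 = 4·8 + 1·0 + 2·0 = 10
h_23 = 4·10 + 1·8 + 2·0 = 4
h_24 = 4·4 + 1·10 + 2·8 = 9
h_25 = 4·9 + 1·4 + 2·10 = 5
h_26 = 4·5 + 1·9 + 2·4 = 4
h_27 = 4·4 + 1·5 + 2·9 = 6
h_28 = 4·6 + 1·4 + 2·5 = 5
h_29 = 4·5 + 1·6 + 2·4 = 1
h_30 = 4·1 + 1·5 + 2·6 = 10
h_31 = 4·10 + 1·1 + 2·5 = 7
h_32 = 4·7 + 1·10 + 2·1 = 7
h_33 = 4·7 + 1·7 + 2·10 = 0
h_34 = 4·0 + 1·7 + 2·7 = 10
h_35 = 4·10 + 1·0 + 2·7 = 10
h_36 = 4·10 + 1·10 + 2·0 = 6
h_37 = 4·6 + 1·10 + 2·10 = 10
h_38 = 4·10 + 1·6 + 2·10 = 0
h_39 = 4·0 + 1·10 + 2·6 = 0
h_40 = 4·0 + 1·0 + 2·10 = 9
h_41 = 4·9 + 1·0 + 2·0 = 3
h_42 = 4·3 + 1·9 + 2·0 = 10
h_43 = 4·10 + 1·3 + 2·9 = 6
h_44 = 4·6 + 1·10 + 2·3 = 7
h_45 = 4·7 + 1·6 + 2·10 = 10
h_46 = 4·10 + 1·7 + 2·6 = 4
h_47 = 4·4 + 1·10 + 2·7 = 7
h_48 = 4·7 + 1·4 + 2·10 = 8
h_49 = 4·8 + 1·7 + 2·4 = 3
h_50 = 4·3 + 1·8 + 2·7 = 1
h_51 = 4·1 + 1·3 + 2·8 = 1
h_52 = 4·1 + 1·1 + 2·3 = 0
h_53 = 4·0 + 1·1 + 2·1 = 3
h_54 = 4·3 + 1·0 + 2·1 = 3

3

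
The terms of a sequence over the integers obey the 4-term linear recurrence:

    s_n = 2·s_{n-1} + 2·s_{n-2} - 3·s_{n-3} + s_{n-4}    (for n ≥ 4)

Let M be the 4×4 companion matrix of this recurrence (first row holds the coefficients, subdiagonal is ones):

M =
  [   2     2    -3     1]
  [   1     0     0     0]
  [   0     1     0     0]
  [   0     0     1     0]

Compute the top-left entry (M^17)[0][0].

2606392

(M^17)[0][0] is the top entry after applying M 17 times to the unit state (1, 0, 0, 0). Equivalently it is h_{20} for the auxiliary sequence (h_n) obeying the same recurrence with h_3 = 1 and h_i = 0 for 0 ≤ i < 3:
h_4 = 2·1 + 2·0 + -3·0 + 1·0 = 2
h_5 = 2·2 + 2·1 + -3·0 + 1·0 = 6
h_6 = 2·6 + 2·2 + -3·1 + 1·0 = 13
h_7 = 2·13 + 2·6 + -3·2 + 1·1 = 33
h_8 = 2·33 + 2·13 + -3·6 + 1·2 = 76
h_9 = 2·76 + 2·33 + -3·13 + 1·6 = 185
h_10 = 2·185 + 2·76 + -3·33 + 1·13 = 436
h_11 = 2·436 + 2·185 + -3·76 + 1·33 = 1047
h_12 = 2·1047 + 2·436 + -3·185 + 1·76 = 2487
h_13 = 2·2487 + 2·1047 + -3·436 + 1·185 = 5945
h_14 = 2·5945 + 2·2487 + -3·1047 + 1·436 = 14159
h_15 = 2·14159 + 2·5945 + -3·2487 + 1·1047 = 33794
h_16 = 2·33794 + 2·14159 + -3·5945 + 1·2487 = 80558
h_17 = 2·80558 + 2·33794 + -3·14159 + 1·5945 = 192172
h_18 = 2·192172 + 2·80558 + -3·33794 + 1·14159 = 458237
h_19 = 2·458237 + 2·192172 + -3·80558 + 1·33794 = 1092938
h_20 = 2·1092938 + 2·458237 + -3·192172 + 1·80558 = 2606392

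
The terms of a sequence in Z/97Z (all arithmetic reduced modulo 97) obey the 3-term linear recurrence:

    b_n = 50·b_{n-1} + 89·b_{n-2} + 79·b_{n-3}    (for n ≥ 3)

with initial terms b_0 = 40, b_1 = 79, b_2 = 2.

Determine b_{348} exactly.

53

b_3 = 50·2 + 89·79 + 79·40 = 9
b_4 = 50·9 + 89·2 + 79·79 = 79
b_5 = 50·79 + 89·9 + 79·2 = 59
b_6 = 50·59 + 89·79 + 79·9 = 22
b_7 = 50·22 + 89·59 + 79·79 = 79
b_8 = 50·79 + 89·22 + 79·59 = 93
Continuing the recurrence:
  b_9 = 33;  b_10 = 66;  b_11 = 4;  b_12 = 48;  b_13 = 16;  b_14 = 53
  b_15 = 9;  b_16 = 29;  b_17 = 36;  b_18 = 48;  b_19 = 38;  b_20 = 92
  b_21 = 37;  b_22 = 42;  b_23 = 51;  b_24 = 93;  b_25 = 91;  b_26 = 75
  b_27 = 87;  b_28 = 75;  b_29 = 55;  b_30 = 2;  b_31 = 56;  b_32 = 48
  b_33 = 73;  b_34 = 27;  b_35 = 96;  b_36 = 69;  b_37 = 62;  b_38 = 44
  b_39 = 74;  b_40 = 1;  b_41 = 24;  b_42 = 54;  b_43 = 65;  b_44 = 58
  b_45 = 50;  b_46 = 90;  b_47 = 49;  b_48 = 54;  b_49 = 9;  b_50 = 9
  b_51 = 85;  b_52 = 39;  b_53 = 41;  b_54 = 14;  b_55 = 58;  b_56 = 13
  b_57 = 31;  b_58 = 14;  b_59 = 24;  b_60 = 45;  b_61 = 60;  b_62 = 74
  b_63 = 82;  b_64 = 3;  b_65 = 5;  b_66 = 11;  b_67 = 68;  b_68 = 21
  b_69 = 17;  b_70 = 40;  b_71 = 31;  b_72 = 51;  b_73 = 30;  b_74 = 49
  b_75 = 31;  b_76 = 36;  b_77 = 88;  b_78 = 62;  b_79 = 2;  b_80 = 57
  b_81 = 69;  b_82 = 48;  b_83 = 46;  b_84 = 92;  b_85 = 70;  b_86 = 93
  b_87 = 9;  b_88 = 95;  b_89 = 94;  b_90 = 92;  b_91 = 4;  b_92 = 3
  b_93 = 14;  b_94 = 22;  b_95 = 61;  b_96 = 3;  b_97 = 42;  b_98 = 8
  b_99 = 10;  b_100 = 68;  b_101 = 72;  b_102 = 63;  b_103 = 89;  b_104 = 31
  b_105 = 92;  b_106 = 34;  b_107 = 18;  b_108 = 39;  b_109 = 30;  b_110 = 88
  b_111 = 63;  b_112 = 63;  b_113 = 92;  b_114 = 52;  b_115 = 51;  b_116 = 90
  b_117 = 52;  b_118 = 89;  b_119 = 86;  b_120 = 33;  b_121 = 39;  b_122 = 41
  b_123 = 77;  b_124 = 7;  b_125 = 63;  b_126 = 59;  b_127 = 89;  b_128 = 31
  b_129 = 67;  b_130 = 45;  b_131 = 89;  b_132 = 71;  b_133 = 88;  b_134 = 96
  b_135 = 5;  b_136 = 32;  b_137 = 26;  b_138 = 81;  b_139 = 65;  b_140 = 0
  b_141 = 59;  b_142 = 34;  b_143 = 64;  b_144 = 23;  b_145 = 26;  b_146 = 61
  b_147 = 3;  b_148 = 67;  b_149 = 94;  b_150 = 36;  b_151 = 36;  b_152 = 14
  b_153 = 55;  b_154 = 50;  b_155 = 62;  b_156 = 61;  b_157 = 5;  b_158 = 4
  b_159 = 32;  b_160 = 23;  b_161 = 46;  b_162 = 85;  b_163 = 73;  b_164 = 8
  b_165 = 32;  b_166 = 28;  b_167 = 30;  b_168 = 21;  b_169 = 15;  b_170 = 42
  b_171 = 50;  b_172 = 51;  b_173 = 36;  b_174 = 7;  b_175 = 17;  b_176 = 49
  b_177 = 54;  b_178 = 62;  b_179 = 40;  b_180 = 47;  b_181 = 41;  b_182 = 81
  b_183 = 63;  b_184 = 18;  b_185 = 5;  b_186 = 39;  b_187 = 34;  b_188 = 37
  b_189 = 3;  b_190 = 18;  b_191 = 16;  b_192 = 20;  b_193 = 63;  b_194 = 83
  b_195 = 85;  b_196 = 27;  b_197 = 49;  b_198 = 25;  b_199 = 81;  b_200 = 58
  b_201 = 56;  b_202 = 5;  b_203 = 19;  b_204 = 96;  b_205 = 96;  b_206 = 4
  b_207 = 32;  b_208 = 34;  b_209 = 14;  b_210 = 46;  b_211 = 24;  b_212 = 95
  b_213 = 44;  b_214 = 38;  b_215 = 32;  b_216 = 19;  b_217 = 10;  b_218 = 63
  b_219 = 12;  b_220 = 13;  b_221 = 2;  b_222 = 71;  b_223 = 2;  b_224 = 78
  b_225 = 84;  b_226 = 48;  b_227 = 33;  b_228 = 45;  b_229 = 55;  b_230 = 50
  b_231 = 86;  b_232 = 0;  b_233 = 61;  b_234 = 47;  b_235 = 19;  b_236 = 58
  b_237 = 59;  b_238 = 10;  b_239 = 51;  b_240 = 50;  b_241 = 69;  b_242 = 95
  b_243 = 0;  b_244 = 35;  b_245 = 40;  b_246 = 71;  b_247 = 78;  b_248 = 90
  b_249 = 76;  b_250 = 27;  b_251 = 92;  b_252 = 9;  b_253 = 4;  b_254 = 24
  b_255 = 36;  b_256 = 81;  b_257 = 32;  b_258 = 13;  b_259 = 3;  b_260 = 52
  b_261 = 14;  b_262 = 36;  b_263 = 73;  b_264 = 6;  b_265 = 38;  b_266 = 53
  b_267 = 7;  b_268 = 18;  b_269 = 84;  b_270 = 50;  b_271 = 49;  b_272 = 53
  b_273 = 0;  b_274 = 52;  b_275 = 94;  b_276 = 16;  b_277 = 82;  b_278 = 49
  b_279 = 51;  b_280 = 3;  b_281 = 24;  b_282 = 64;  b_283 = 44;  b_284 = 92
  b_285 = 89;  b_286 = 12;  b_287 = 75;  b_288 = 15;  b_289 = 31;  b_290 = 80
  b_291 = 87;  b_292 = 48;  b_293 = 70;  b_294 = 95;  b_295 = 28;  b_296 = 59
  b_297 = 46;  b_298 = 63;  b_299 = 71;  b_300 = 84;  b_301 = 73;  b_302 = 51
  b_303 = 66;  b_304 = 26;  b_305 = 48;  b_306 = 34;  b_307 = 72;  b_308 = 39
  b_309 = 83;  b_310 = 20;  b_311 = 22;  b_312 = 28;  b_313 = 88;  b_314 = 94
  b_315 = 0;  b_316 = 89;  b_317 = 42;  b_318 = 30;  b_319 = 47;  b_320 = 93
  b_321 = 48;  b_322 = 34;  b_323 = 30;  b_324 = 73;  b_325 = 82;  b_326 = 66
  b_327 = 69;  b_328 = 88;  b_329 = 41;  b_330 = 7;  b_331 = 87;  b_332 = 64
  b_333 = 50;  b_334 = 34;  b_335 = 51;  b_336 = 20;  b_337 = 77;  b_338 = 56
  b_339 = 78;  b_340 = 29;  b_341 = 12;  b_342 = 31;  b_343 = 59;  b_344 = 61
  b_345 = 80;  b_346 = 25
b_347 = 50·25 + 89·80 + 79·61 = 94
b_348 = 50·94 + 89·25 + 79·80 = 53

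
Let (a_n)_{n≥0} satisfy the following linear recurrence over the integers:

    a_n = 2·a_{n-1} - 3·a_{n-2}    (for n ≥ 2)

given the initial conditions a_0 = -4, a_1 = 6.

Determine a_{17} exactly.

-1626

a_2 = 2·6 + -3·-4 = 24
a_3 = 2·24 + -3·6 = 30
a_4 = 2·30 + -3·24 = -12
a_5 = 2·-12 + -3·30 = -114
a_6 = 2·-114 + -3·-12 = -192
a_7 = 2·-192 + -3·-114 = -42
a_8 = 2·-42 + -3·-192 = 492
a_9 = 2·492 + -3·-42 = 1110
a_10 = 2·1110 + -3·492 = 744
a_11 = 2·744 + -3·1110 = -1842
a_12 = 2·-1842 + -3·744 = -5916
a_13 = 2·-5916 + -3·-1842 = -6306
a_14 = 2·-6306 + -3·-5916 = 5136
a_15 = 2·5136 + -3·-6306 = 29190
a_16 = 2·29190 + -3·5136 = 42972
a_17 = 2·42972 + -3·29190 = -1626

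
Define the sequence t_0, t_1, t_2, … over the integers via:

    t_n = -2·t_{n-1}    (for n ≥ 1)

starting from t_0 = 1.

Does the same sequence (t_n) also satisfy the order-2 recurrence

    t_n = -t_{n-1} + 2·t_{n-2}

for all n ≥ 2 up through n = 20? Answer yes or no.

yes

Terms t_0..t_20: 1, -2, 4, -8, 16, -32, 64, -128, 256, -512, 1024, -2048, 4096, -8192, 16384, -32768, 65536, -131072, 262144, -524288, 1048576
n=2: candidate gives 4, actual t_2 = 4 ✓
n=3: candidate gives -8, actual t_3 = -8 ✓
n=4: candidate gives 16, actual t_4 = 16 ✓
n=5: candidate gives -32, actual t_5 = -32 ✓
n=6: candidate gives 64, actual t_6 = 64 ✓
n=7: candidate gives -128, actual t_7 = -128 ✓
n=8: candidate gives 256, actual t_8 = 256 ✓
n=9: candidate gives -512, actual t_9 = -512 ✓
n=10: candidate gives 1024, actual t_10 = 1024 ✓
n=11: candidate gives -2048, actual t_11 = -2048 ✓
n=12: candidate gives 4096, actual t_12 = 4096 ✓
n=13: candidate gives -8192, actual t_13 = -8192 ✓
n=14: candidate gives 16384, actual t_14 = 16384 ✓
n=15: candidate gives -32768, actual t_15 = -32768 ✓
n=16: candidate gives 65536, actual t_16 = 65536 ✓
n=17: candidate gives -131072, actual t_17 = -131072 ✓
n=18: candidate gives 262144, actual t_18 = 262144 ✓
n=19: candidate gives -524288, actual t_19 = -524288 ✓
n=20: candidate gives 1048576, actual t_20 = 1048576 ✓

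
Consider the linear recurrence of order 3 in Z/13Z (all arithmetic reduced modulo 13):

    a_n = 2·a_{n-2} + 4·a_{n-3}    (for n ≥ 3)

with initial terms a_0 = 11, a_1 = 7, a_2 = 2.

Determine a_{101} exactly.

a_3 = 0·2 + 2·7 + 4·11 = 6
a_4 = 0·6 + 2·2 + 4·7 = 6
a_5 = 0·6 + 2·6 + 4·2 = 7
a_6 = 0·7 + 2·6 + 4·6 = 10
a_7 = 0·10 + 2·7 + 4·6 = 12
a_8 = 0·12 + 2·10 + 4·7 = 9
a_9 = 0·9 + 2·12 + 4·10 = 12
a_10 = 0·12 + 2·9 + 4·12 = 1
a_11 = 0·1 + 2·12 + 4·9 = 8
a_12 = 0·8 + 2·1 + 4·12 = 11
a_13 = 0·11 + 2·8 + 4·1 = 7
a_14 = 0·7 + 2·11 + 4·8 = 2
(a_12, a_13, a_14) = (11, 7, 2) = (a_0, a_1, a_2), so the sequence has period 12.
101 ≡ 5 (mod 12), hence a_101 = a_5 = 7.

7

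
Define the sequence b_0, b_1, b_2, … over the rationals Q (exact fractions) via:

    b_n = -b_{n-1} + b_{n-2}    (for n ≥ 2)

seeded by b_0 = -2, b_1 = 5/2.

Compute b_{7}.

97/2

b_2 = -1·5/2 + 1·-2 = -9/2
b_3 = -1·-9/2 + 1·5/2 = 7
b_4 = -1·7 + 1·-9/2 = -23/2
b_5 = -1·-23/2 + 1·7 = 37/2
b_6 = -1·37/2 + 1·-23/2 = -30
b_7 = -1·-30 + 1·37/2 = 97/2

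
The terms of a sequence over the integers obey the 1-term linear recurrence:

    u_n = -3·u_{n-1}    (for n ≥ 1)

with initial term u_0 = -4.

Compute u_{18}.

u_1 = -3·-4 = 12
u_2 = -3·12 = -36
u_3 = -3·-36 = 108
u_4 = -3·108 = -324
u_5 = -3·-324 = 972
u_6 = -3·972 = -2916
u_7 = -3·-2916 = 8748
u_8 = -3·8748 = -26244
u_9 = -3·-26244 = 78732
u_10 = -3·78732 = -236196
u_11 = -3·-236196 = 708588
u_12 = -3·708588 = -2125764
u_13 = -3·-2125764 = 6377292
u_14 = -3·6377292 = -19131876
u_15 = -3·-19131876 = 57395628
u_16 = -3·57395628 = -172186884
u_17 = -3·-172186884 = 516560652
u_18 = -3·516560652 = -1549681956

-1549681956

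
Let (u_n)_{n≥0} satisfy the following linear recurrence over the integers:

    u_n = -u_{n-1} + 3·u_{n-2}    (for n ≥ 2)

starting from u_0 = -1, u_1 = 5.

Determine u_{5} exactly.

u_2 = -1·5 + 3·-1 = -8
u_3 = -1·-8 + 3·5 = 23
u_4 = -1·23 + 3·-8 = -47
u_5 = -1·-47 + 3·23 = 116

116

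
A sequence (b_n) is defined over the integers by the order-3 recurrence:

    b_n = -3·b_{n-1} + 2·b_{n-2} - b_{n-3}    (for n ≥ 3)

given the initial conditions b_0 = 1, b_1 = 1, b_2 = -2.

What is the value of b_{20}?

-23283682229

b_3 = -3·-2 + 2·1 + -1·1 = 7
b_4 = -3·7 + 2·-2 + -1·1 = -26
b_5 = -3·-26 + 2·7 + -1·-2 = 94
b_6 = -3·94 + 2·-26 + -1·7 = -341
b_7 = -3·-341 + 2·94 + -1·-26 = 1237
b_8 = -3·1237 + 2·-341 + -1·94 = -4487
b_9 = -3·-4487 + 2·1237 + -1·-341 = 16276
b_10 = -3·16276 + 2·-4487 + -1·1237 = -59039
b_11 = -3·-59039 + 2·16276 + -1·-4487 = 214156
b_12 = -3·214156 + 2·-59039 + -1·16276 = -776822
b_13 = -3·-776822 + 2·214156 + -1·-59039 = 2817817
b_14 = -3·2817817 + 2·-776822 + -1·214156 = -10221251
b_15 = -3·-10221251 + 2·2817817 + -1·-776822 = 37076209
b_16 = -3·37076209 + 2·-10221251 + -1·2817817 = -134488946
b_17 = -3·-134488946 + 2·37076209 + -1·-10221251 = 487840507
b_18 = -3·487840507 + 2·-134488946 + -1·37076209 = -1769575622
b_19 = -3·-1769575622 + 2·487840507 + -1·-134488946 = 6418896826
b_20 = -3·6418896826 + 2·-1769575622 + -1·487840507 = -23283682229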